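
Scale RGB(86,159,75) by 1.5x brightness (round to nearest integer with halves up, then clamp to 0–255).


Multiply each channel by 1.5, round half up, clamp to [0, 255]
R: 86×1.5 = 129
G: 159×1.5 = 238.5 → round → 239
B: 75×1.5 = 112.5 → round → 113
= RGB(129, 239, 113)


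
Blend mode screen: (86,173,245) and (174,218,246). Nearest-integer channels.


Screen: C = 255 - (255-A)×(255-B)/255, rounded to nearest integer
R: 255 - (255-86)×(255-174)/255 = 255 - 13689/255 ≈ 255 - 53.682 = 201.318 → 201
G: 255 - (255-173)×(255-218)/255 = 255 - 3034/255 ≈ 255 - 11.898 = 243.102 → 243
B: 255 - (255-245)×(255-246)/255 = 255 - 90/255 ≈ 255 - 0.353 = 254.647 → 255
= RGB(201, 243, 255)


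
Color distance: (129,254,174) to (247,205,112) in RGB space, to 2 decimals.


d = √[(R₁-R₂)² + (G₁-G₂)² + (B₁-B₂)²]
d = √[(129-247)² + (254-205)² + (174-112)²]
d = √[13924 + 2401 + 3844]
d = √20169
d ≈ 142.02


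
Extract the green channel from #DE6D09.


Color: #DE6D09
R = DE = 222
G = 6D = 109
B = 09 = 9
Green = 109


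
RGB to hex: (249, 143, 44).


R = 249 → F9 (hex)
G = 143 → 8F (hex)
B = 44 → 2C (hex)
Hex = #F98F2C


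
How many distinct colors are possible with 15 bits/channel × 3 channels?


Total bits = 15 bits/channel × 3 channels = 45 bits
Distinct colors = 2^45
= 35,184,372,088,832 colors


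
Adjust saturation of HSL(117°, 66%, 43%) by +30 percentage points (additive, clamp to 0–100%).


Original S = 66%
Adjustment = +30 percentage points
New S = 66 + (30) = 96
Clamp to [0, 100] → 96
= HSL(117°, 96%, 43%)


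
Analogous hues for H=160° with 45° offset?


Base hue: 160°
Left analog: (160 - 45) mod 360 = 115°
Right analog: (160 + 45) mod 360 = 205°
Analogous hues = 115° and 205°


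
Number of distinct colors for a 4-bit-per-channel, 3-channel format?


Total bits = 4 bits/channel × 3 channels = 12 bits
Distinct colors = 2^12
= 4,096 colors


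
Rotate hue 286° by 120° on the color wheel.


New hue = (H + rotation) mod 360
New hue = (286 + 120) mod 360
= 406 mod 360
= 46°


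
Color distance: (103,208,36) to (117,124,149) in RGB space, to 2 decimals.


d = √[(R₁-R₂)² + (G₁-G₂)² + (B₁-B₂)²]
d = √[(103-117)² + (208-124)² + (36-149)²]
d = √[196 + 7056 + 12769]
d = √20021
d ≈ 141.50


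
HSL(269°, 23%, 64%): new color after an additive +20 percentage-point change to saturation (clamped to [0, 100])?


Original S = 23%
Adjustment = +20 percentage points
New S = 23 + (20) = 43
Clamp to [0, 100] → 43
= HSL(269°, 43%, 64%)


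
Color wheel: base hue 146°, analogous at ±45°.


Base hue: 146°
Left analog: (146 - 45) mod 360 = 101°
Right analog: (146 + 45) mod 360 = 191°
Analogous hues = 101° and 191°


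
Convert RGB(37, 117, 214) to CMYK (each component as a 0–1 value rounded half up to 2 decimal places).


R'=37/255≈0.1451, G'=117/255≈0.4588, B'=214/255≈0.8392
K = 1 - max(R',G',B') = 1 - 214/255 = 41/255 = 0.16078… → 0.16
(1-R'-K)/(1-K) simplifies to (max-R)/max with max = 214:
C = (214-37)/214 = 177/214 = 0.82710… → 0.83
M = (214-117)/214 = 97/214 = 0.45327… → 0.45
Y = (214-214)/214 = 0/214 = 0 → 0.00
= CMYK(0.83, 0.45, 0.00, 0.16)


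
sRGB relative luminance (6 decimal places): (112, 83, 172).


Linearize each channel (sRGB transfer function): c = v/255; c_lin = c/12.92 if c ≤ 0.04045, else ((c+0.055)/1.055)^2.4
  R: 112/255 ≈ 0.439216 > 0.04045 → ((0.439216+0.055)/1.055)^2.4 ≈ 0.162029
  G: 83/255 ≈ 0.325490 > 0.04045 → ((0.325490+0.055)/1.055)^2.4 ≈ 0.086500
  B: 172/255 ≈ 0.674510 > 0.04045 → ((0.674510+0.055)/1.055)^2.4 ≈ 0.412543
R_lin = 0.162029, G_lin = 0.086500, B_lin = 0.412543
L = 0.2126×R + 0.7152×G + 0.0722×B
L = 0.2126×0.162029 + 0.7152×0.086500 + 0.0722×0.412543
L ≈ 0.126098


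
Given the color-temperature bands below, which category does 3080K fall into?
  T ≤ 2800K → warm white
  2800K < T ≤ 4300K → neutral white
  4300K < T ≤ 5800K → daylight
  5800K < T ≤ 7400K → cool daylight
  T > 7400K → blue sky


Temperature: 3080K
2800K < 3080K ≤ 4300K → neutral white
Classification: neutral white


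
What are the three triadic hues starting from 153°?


Triadic: equally spaced at 120° intervals
H1 = 153°
H2 = (153 + 120) mod 360 = 273°
H3 = (153 + 240) mod 360 = 33°
Triadic = 153°, 273°, 33°


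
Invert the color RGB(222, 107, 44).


Invert: (255-R, 255-G, 255-B)
R: 255-222 = 33
G: 255-107 = 148
B: 255-44 = 211
= RGB(33, 148, 211)


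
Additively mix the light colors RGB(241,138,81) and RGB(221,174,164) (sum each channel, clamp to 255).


Additive: each channel = min(255, C₁+C₂)
R: 241+221 = 462 → 255
G: 138+174 = 312 → 255
B: 81+164 = 245 → 245
= RGB(255, 255, 245)


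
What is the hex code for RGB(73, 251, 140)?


R = 73 → 49 (hex)
G = 251 → FB (hex)
B = 140 → 8C (hex)
Hex = #49FB8C


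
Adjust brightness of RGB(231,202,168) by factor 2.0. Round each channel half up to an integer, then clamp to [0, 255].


Multiply each channel by 2.0, round half up, clamp to [0, 255]
R: 231×2.0 = 462 → clamp → 255
G: 202×2.0 = 404 → clamp → 255
B: 168×2.0 = 336 → clamp → 255
= RGB(255, 255, 255)


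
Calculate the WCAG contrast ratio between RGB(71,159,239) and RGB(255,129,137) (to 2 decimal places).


Linearize each sRGB channel c=v/255: c/12.92 if c ≤ 0.04045 else ((c+0.055)/1.055)^2.4
L = 0.2126×R_lin + 0.7152×G_lin + 0.0722×B_lin
Color 1 (71,159,239):
  R=71: 71/255≈0.2784 > 0.04045 → ((0.2784+0.055)/1.055)^2.4 ≈ 0.06301
  G=159: 159/255≈0.6235 > 0.04045 → ((0.6235+0.055)/1.055)^2.4 ≈ 0.34670
  B=239: 239/255≈0.9373 > 0.04045 → ((0.9373+0.055)/1.055)^2.4 ≈ 0.86316
  L1 = 0.2126×0.06301 + 0.7152×0.34670 + 0.0722×0.86316 ≈ 0.32368
Color 2 (255,129,137):
  R=255: 255/255≈1.0000 > 0.04045 → ((1.0000+0.055)/1.055)^2.4 ≈ 1.00000
  G=129: 129/255≈0.5059 > 0.04045 → ((0.5059+0.055)/1.055)^2.4 ≈ 0.21953
  B=137: 137/255≈0.5373 > 0.04045 → ((0.5373+0.055)/1.055)^2.4 ≈ 0.25016
  L2 = 0.2126×1.00000 + 0.7152×0.21953 + 0.0722×0.25016 ≈ 0.38767
Lighter = 0.38767, Darker = 0.32368
Ratio = (L_lighter + 0.05) / (L_darker + 0.05)
Ratio = (0.38767 + 0.05) / (0.32368 + 0.05) = 0.43767 / 0.37368 ≈ 1.1712
Ratio ≈ 1.17:1


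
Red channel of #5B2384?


Color: #5B2384
R = 5B = 91
G = 23 = 35
B = 84 = 132
Red = 91


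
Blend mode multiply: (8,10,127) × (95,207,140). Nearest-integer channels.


Multiply: C = A×B/255, rounded to nearest integer
R: 8×95/255 = 760/255 ≈ 2.980 → 3
G: 10×207/255 = 2070/255 ≈ 8.118 → 8
B: 127×140/255 = 17780/255 ≈ 69.725 → 70
= RGB(3, 8, 70)


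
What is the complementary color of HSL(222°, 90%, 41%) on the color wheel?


Complement = opposite side of color wheel = hue + 180°
H' = (222 + 180) mod 360 = 42°
S and L unchanged.
= HSL(42°, 90%, 41%)


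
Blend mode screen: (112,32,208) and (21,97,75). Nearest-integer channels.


Screen: C = 255 - (255-A)×(255-B)/255, rounded to nearest integer
R: 255 - (255-112)×(255-21)/255 = 255 - 33462/255 ≈ 255 - 131.224 = 123.776 → 124
G: 255 - (255-32)×(255-97)/255 = 255 - 35234/255 ≈ 255 - 138.173 = 116.827 → 117
B: 255 - (255-208)×(255-75)/255 = 255 - 8460/255 ≈ 255 - 33.176 = 221.824 → 222
= RGB(124, 117, 222)


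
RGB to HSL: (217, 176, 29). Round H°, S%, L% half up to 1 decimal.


Normalize: R'=217/255≈0.8510, G'=176/255≈0.6902, B'=29/255≈0.1137
Max=217/255, Min=29/255, Δ=Max-Min=188/255
L = (Max+Min)/2 = (217+29)/510 = 246/510 = 0.48235… → L = 48.2%
L ≤ 0.5 → S = Δ/(Max+Min) = 188/(217+29) = 188/246 = 0.76422… → S = 76.4%
(the 1/255 factors cancel in S and H, so raw channel differences can be used)
Max is R' → H = 60 × (((G-B)/Δ) mod 6) = 60 × (((176-29)/188) mod 6)
  147/188 = 0.7819…
  H = 60 × 0.7819… = 46.914…° → H = 46.9°
= HSL(46.9°, 76.4%, 48.2%)


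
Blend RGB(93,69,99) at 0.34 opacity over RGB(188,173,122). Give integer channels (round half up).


C = α×F + (1-α)×B, with 1-α = 0.66
R: 0.34×93 + 0.66×188 = 31.62 + 124.08 = 155.70 → 156
G: 0.34×69 + 0.66×173 = 23.46 + 114.18 = 137.64 → 138
B: 0.34×99 + 0.66×122 = 33.66 + 80.52 = 114.18 → 114
= RGB(156, 138, 114)


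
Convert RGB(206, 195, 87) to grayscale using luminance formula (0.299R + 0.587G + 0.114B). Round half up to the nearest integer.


Gray = 0.299×R + 0.587×G + 0.114×B
Gray = 0.299×206 + 0.587×195 + 0.114×87
Gray = 61.594 + 114.465 + 9.918
Gray = 185.977 → round half up → 186
Gray = 186


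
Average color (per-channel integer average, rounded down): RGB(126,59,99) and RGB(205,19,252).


Midpoint: each channel = ⌊(C₁+C₂)/2⌋
R: ⌊(126+205)/2⌋ = 165
G: ⌊(59+19)/2⌋ = 39
B: ⌊(99+252)/2⌋ = 175
= RGB(165, 39, 175)


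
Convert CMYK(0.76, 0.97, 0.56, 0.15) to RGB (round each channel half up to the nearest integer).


R = 255 × (1-C) × (1-K) = 255 × 0.24 × 0.85 = 52.02 → 52
G = 255 × (1-M) × (1-K) = 255 × 0.03 × 0.85 = 6.5025 → 7
B = 255 × (1-Y) × (1-K) = 255 × 0.44 × 0.85 = 95.37 → 95
= RGB(52, 7, 95)


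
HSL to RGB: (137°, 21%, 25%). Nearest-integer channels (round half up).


H=137°, S=0.21, L=0.25
C = (1-|2L-1|)×S = (1-|-0.50|)×0.21 = 0.105
H' = H/60 = 137/60 ≈ 2.2833; X = C×(1-|H' mod 2 - 1|) = 0.02975
m = L - C/2 = 0.25 - 0.0525 = 0.1975
Sector ⌊H'⌋ = 2 → (R',G',B') = (0.0, 0.105, 0.02975)
RGB = ((R'+m)×255, (G'+m)×255, (B'+m)×255) = (50.3625, 77.1375, 57.94875)
Round half up → RGB(50, 77, 58)


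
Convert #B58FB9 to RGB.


B5 → 181 (R)
8F → 143 (G)
B9 → 185 (B)
= RGB(181, 143, 185)


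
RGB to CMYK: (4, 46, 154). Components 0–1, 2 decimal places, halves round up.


R'=4/255≈0.0157, G'=46/255≈0.1804, B'=154/255≈0.6039
K = 1 - max(R',G',B') = 1 - 154/255 = 101/255 = 0.39607… → 0.40
(1-R'-K)/(1-K) simplifies to (max-R)/max with max = 154:
C = (154-4)/154 = 150/154 = 0.97402… → 0.97
M = (154-46)/154 = 108/154 = 0.70129… → 0.70
Y = (154-154)/154 = 0/154 = 0 → 0.00
= CMYK(0.97, 0.70, 0.00, 0.40)


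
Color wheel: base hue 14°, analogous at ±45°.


Base hue: 14°
Left analog: (14 - 45) mod 360 = 329°
Right analog: (14 + 45) mod 360 = 59°
Analogous hues = 329° and 59°


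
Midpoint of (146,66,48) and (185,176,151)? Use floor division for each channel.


Midpoint: each channel = ⌊(C₁+C₂)/2⌋
R: ⌊(146+185)/2⌋ = 165
G: ⌊(66+176)/2⌋ = 121
B: ⌊(48+151)/2⌋ = 99
= RGB(165, 121, 99)


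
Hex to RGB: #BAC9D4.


BA → 186 (R)
C9 → 201 (G)
D4 → 212 (B)
= RGB(186, 201, 212)


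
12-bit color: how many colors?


Colors = 2^bits = 2^12
= 4,096 colors


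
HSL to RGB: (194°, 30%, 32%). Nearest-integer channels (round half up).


H=194°, S=0.30, L=0.32
C = (1-|2L-1|)×S = (1-|-0.36|)×0.30 = 0.192
H' = H/60 = 194/60 ≈ 3.2333; X = C×(1-|H' mod 2 - 1|) = 0.1472
m = L - C/2 = 0.32 - 0.096 = 0.224
Sector ⌊H'⌋ = 3 → (R',G',B') = (0.0, 0.1472, 0.192)
RGB = ((R'+m)×255, (G'+m)×255, (B'+m)×255) = (57.12, 94.656, 106.08)
Round half up → RGB(57, 95, 106)


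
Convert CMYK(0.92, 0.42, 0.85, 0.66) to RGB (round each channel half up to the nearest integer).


R = 255 × (1-C) × (1-K) = 255 × 0.08 × 0.34 = 6.936 → 7
G = 255 × (1-M) × (1-K) = 255 × 0.58 × 0.34 = 50.286 → 50
B = 255 × (1-Y) × (1-K) = 255 × 0.15 × 0.34 = 13.005 → 13
= RGB(7, 50, 13)


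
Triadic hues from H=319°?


Triadic: equally spaced at 120° intervals
H1 = 319°
H2 = (319 + 120) mod 360 = 79°
H3 = (319 + 240) mod 360 = 199°
Triadic = 319°, 79°, 199°


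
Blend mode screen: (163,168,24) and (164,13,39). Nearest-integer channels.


Screen: C = 255 - (255-A)×(255-B)/255, rounded to nearest integer
R: 255 - (255-163)×(255-164)/255 = 255 - 8372/255 ≈ 255 - 32.831 = 222.169 → 222
G: 255 - (255-168)×(255-13)/255 = 255 - 21054/255 ≈ 255 - 82.565 = 172.435 → 172
B: 255 - (255-24)×(255-39)/255 = 255 - 49896/255 ≈ 255 - 195.671 = 59.329 → 59
= RGB(222, 172, 59)


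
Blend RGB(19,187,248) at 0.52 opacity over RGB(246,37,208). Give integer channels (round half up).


C = α×F + (1-α)×B, with 1-α = 0.48
R: 0.52×19 + 0.48×246 = 9.88 + 118.08 = 127.96 → 128
G: 0.52×187 + 0.48×37 = 97.24 + 17.76 = 115.00 → 115
B: 0.52×248 + 0.48×208 = 128.96 + 99.84 = 228.80 → 229
= RGB(128, 115, 229)


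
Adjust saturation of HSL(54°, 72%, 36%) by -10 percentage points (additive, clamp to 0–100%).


Original S = 72%
Adjustment = -10 percentage points
New S = 72 + (-10) = 62
Clamp to [0, 100] → 62
= HSL(54°, 62%, 36%)


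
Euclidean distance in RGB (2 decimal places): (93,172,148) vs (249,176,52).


d = √[(R₁-R₂)² + (G₁-G₂)² + (B₁-B₂)²]
d = √[(93-249)² + (172-176)² + (148-52)²]
d = √[24336 + 16 + 9216]
d = √33568
d ≈ 183.22


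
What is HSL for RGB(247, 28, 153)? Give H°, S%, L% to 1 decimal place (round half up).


Normalize: R'=247/255≈0.9686, G'=28/255≈0.1098, B'=153/255≈0.6000
Max=247/255, Min=28/255, Δ=Max-Min=219/255
L = (Max+Min)/2 = (247+28)/510 = 275/510 = 0.53921… → L = 53.9%
L > 0.5 → S = Δ/(2-Max-Min) = 219/(510-247-28) = 219/235 = 0.93191… → S = 93.2%
(the 1/255 factors cancel in S and H, so raw channel differences can be used)
Max is R' → H = 60 × (((G-B)/Δ) mod 6) = 60 × (((28-153)/219) mod 6)
  (-125)/219 = -0.5707…; negative, so add 6 → 5.4292…
  H = 60 × 5.4292… = 325.753…° → H = 325.8°
= HSL(325.8°, 93.2%, 53.9%)


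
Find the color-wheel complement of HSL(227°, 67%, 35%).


Complement = opposite side of color wheel = hue + 180°
H' = (227 + 180) mod 360 = 47°
S and L unchanged.
= HSL(47°, 67%, 35%)


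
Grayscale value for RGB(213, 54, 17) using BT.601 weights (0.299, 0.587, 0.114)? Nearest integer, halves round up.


Gray = 0.299×R + 0.587×G + 0.114×B
Gray = 0.299×213 + 0.587×54 + 0.114×17
Gray = 63.687 + 31.698 + 1.938
Gray = 97.323 → round half up → 97
Gray = 97


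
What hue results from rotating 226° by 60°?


New hue = (H + rotation) mod 360
New hue = (226 + 60) mod 360
= 286 mod 360
= 286°


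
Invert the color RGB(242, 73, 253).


Invert: (255-R, 255-G, 255-B)
R: 255-242 = 13
G: 255-73 = 182
B: 255-253 = 2
= RGB(13, 182, 2)


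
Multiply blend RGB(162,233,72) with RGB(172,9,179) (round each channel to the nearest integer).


Multiply: C = A×B/255, rounded to nearest integer
R: 162×172/255 = 27864/255 ≈ 109.271 → 109
G: 233×9/255 = 2097/255 ≈ 8.224 → 8
B: 72×179/255 = 12888/255 ≈ 50.541 → 51
= RGB(109, 8, 51)


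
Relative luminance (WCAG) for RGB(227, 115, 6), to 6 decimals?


Linearize each channel (sRGB transfer function): c = v/255; c_lin = c/12.92 if c ≤ 0.04045, else ((c+0.055)/1.055)^2.4
  R: 227/255 ≈ 0.890196 > 0.04045 → ((0.890196+0.055)/1.055)^2.4 ≈ 0.768151
  G: 115/255 ≈ 0.450980 > 0.04045 → ((0.450980+0.055)/1.055)^2.4 ≈ 0.171441
  B: 6/255 ≈ 0.023529 ≤ 0.04045 → 0.023529/12.92 ≈ 0.001821
R_lin = 0.768151, G_lin = 0.171441, B_lin = 0.001821
L = 0.2126×R + 0.7152×G + 0.0722×B
L = 0.2126×0.768151 + 0.7152×0.171441 + 0.0722×0.001821
L ≈ 0.286055


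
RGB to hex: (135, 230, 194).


R = 135 → 87 (hex)
G = 230 → E6 (hex)
B = 194 → C2 (hex)
Hex = #87E6C2


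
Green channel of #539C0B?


Color: #539C0B
R = 53 = 83
G = 9C = 156
B = 0B = 11
Green = 156


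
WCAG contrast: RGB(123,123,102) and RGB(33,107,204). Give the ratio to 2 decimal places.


Linearize each sRGB channel c=v/255: c/12.92 if c ≤ 0.04045 else ((c+0.055)/1.055)^2.4
L = 0.2126×R_lin + 0.7152×G_lin + 0.0722×B_lin
Color 1 (123,123,102):
  R=123: 123/255≈0.4824 > 0.04045 → ((0.4824+0.055)/1.055)^2.4 ≈ 0.19807
  G=123: 123/255≈0.4824 > 0.04045 → ((0.4824+0.055)/1.055)^2.4 ≈ 0.19807
  B=102: 102/255≈0.4000 > 0.04045 → ((0.4000+0.055)/1.055)^2.4 ≈ 0.13287
  L1 = 0.2126×0.19807 + 0.7152×0.19807 + 0.0722×0.13287 ≈ 0.19336
Color 2 (33,107,204):
  R=33: 33/255≈0.1294 > 0.04045 → ((0.1294+0.055)/1.055)^2.4 ≈ 0.01521
  G=107: 107/255≈0.4196 > 0.04045 → ((0.4196+0.055)/1.055)^2.4 ≈ 0.14703
  B=204: 204/255≈0.8000 > 0.04045 → ((0.8000+0.055)/1.055)^2.4 ≈ 0.60383
  L2 = 0.2126×0.01521 + 0.7152×0.14703 + 0.0722×0.60383 ≈ 0.15198
Lighter = 0.19336, Darker = 0.15198
Ratio = (L_lighter + 0.05) / (L_darker + 0.05)
Ratio = (0.19336 + 0.05) / (0.15198 + 0.05) = 0.24336 / 0.20198 ≈ 1.2049
Ratio ≈ 1.20:1


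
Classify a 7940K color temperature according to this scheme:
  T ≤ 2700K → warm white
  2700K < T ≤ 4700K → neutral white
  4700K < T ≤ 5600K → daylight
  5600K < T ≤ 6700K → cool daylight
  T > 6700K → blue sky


Temperature: 7940K
7940K > 6700K → blue sky
Classification: blue sky


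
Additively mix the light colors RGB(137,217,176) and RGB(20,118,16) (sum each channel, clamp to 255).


Additive: each channel = min(255, C₁+C₂)
R: 137+20 = 157 → 157
G: 217+118 = 335 → 255
B: 176+16 = 192 → 192
= RGB(157, 255, 192)


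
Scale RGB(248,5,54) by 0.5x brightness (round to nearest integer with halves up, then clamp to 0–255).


Multiply each channel by 0.5, round half up, clamp to [0, 255]
R: 248×0.5 = 124
G: 5×0.5 = 2.5 → round → 3
B: 54×0.5 = 27
= RGB(124, 3, 27)


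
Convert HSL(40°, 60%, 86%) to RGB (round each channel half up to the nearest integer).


H=40°, S=0.60, L=0.86
C = (1-|2L-1|)×S = (1-|0.72|)×0.60 = 0.168
H' = H/60 = 40/60 ≈ 0.6667; X = C×(1-|H' mod 2 - 1|) = 0.112
m = L - C/2 = 0.86 - 0.084 = 0.776
Sector ⌊H'⌋ = 0 → (R',G',B') = (0.168, 0.112, 0.0)
RGB = ((R'+m)×255, (G'+m)×255, (B'+m)×255) = (240.72, 226.44, 197.88)
Round half up → RGB(241, 226, 198)


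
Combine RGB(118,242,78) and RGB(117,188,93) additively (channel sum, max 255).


Additive: each channel = min(255, C₁+C₂)
R: 118+117 = 235 → 235
G: 242+188 = 430 → 255
B: 78+93 = 171 → 171
= RGB(235, 255, 171)


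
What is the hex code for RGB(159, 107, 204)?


R = 159 → 9F (hex)
G = 107 → 6B (hex)
B = 204 → CC (hex)
Hex = #9F6BCC


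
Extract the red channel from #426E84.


Color: #426E84
R = 42 = 66
G = 6E = 110
B = 84 = 132
Red = 66


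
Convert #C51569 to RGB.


C5 → 197 (R)
15 → 21 (G)
69 → 105 (B)
= RGB(197, 21, 105)


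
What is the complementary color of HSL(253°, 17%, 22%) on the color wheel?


Complement = opposite side of color wheel = hue + 180°
H' = (253 + 180) mod 360 = 73°
S and L unchanged.
= HSL(73°, 17%, 22%)


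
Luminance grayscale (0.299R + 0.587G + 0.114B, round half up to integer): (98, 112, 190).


Gray = 0.299×R + 0.587×G + 0.114×B
Gray = 0.299×98 + 0.587×112 + 0.114×190
Gray = 29.302 + 65.744 + 21.660
Gray = 116.706 → round half up → 117
Gray = 117


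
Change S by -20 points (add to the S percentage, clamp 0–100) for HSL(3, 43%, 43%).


Original S = 43%
Adjustment = -20 percentage points
New S = 43 + (-20) = 23
Clamp to [0, 100] → 23
= HSL(3°, 23%, 43%)


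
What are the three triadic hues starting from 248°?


Triadic: equally spaced at 120° intervals
H1 = 248°
H2 = (248 + 120) mod 360 = 8°
H3 = (248 + 240) mod 360 = 128°
Triadic = 248°, 8°, 128°


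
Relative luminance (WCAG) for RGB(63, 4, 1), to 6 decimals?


Linearize each channel (sRGB transfer function): c = v/255; c_lin = c/12.92 if c ≤ 0.04045, else ((c+0.055)/1.055)^2.4
  R: 63/255 ≈ 0.247059 > 0.04045 → ((0.247059+0.055)/1.055)^2.4 ≈ 0.049707
  G: 4/255 ≈ 0.015686 ≤ 0.04045 → 0.015686/12.92 ≈ 0.001214
  B: 1/255 ≈ 0.003922 ≤ 0.04045 → 0.003922/12.92 ≈ 0.000304
R_lin = 0.049707, G_lin = 0.001214, B_lin = 0.000304
L = 0.2126×R + 0.7152×G + 0.0722×B
L = 0.2126×0.049707 + 0.7152×0.001214 + 0.0722×0.000304
L ≈ 0.011458


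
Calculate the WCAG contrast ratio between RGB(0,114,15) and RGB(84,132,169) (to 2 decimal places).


Linearize each sRGB channel c=v/255: c/12.92 if c ≤ 0.04045 else ((c+0.055)/1.055)^2.4
L = 0.2126×R_lin + 0.7152×G_lin + 0.0722×B_lin
Color 1 (0,114,15):
  R=0: 0/255≈0.0000 ≤ 0.04045 → 0.0000/12.92 ≈ 0.00000
  G=114: 114/255≈0.4471 > 0.04045 → ((0.4471+0.055)/1.055)^2.4 ≈ 0.16827
  B=15: 15/255≈0.0588 > 0.04045 → ((0.0588+0.055)/1.055)^2.4 ≈ 0.00478
  L1 = 0.2126×0.00000 + 0.7152×0.16827 + 0.0722×0.00478 ≈ 0.12069
Color 2 (84,132,169):
  R=84: 84/255≈0.3294 > 0.04045 → ((0.3294+0.055)/1.055)^2.4 ≈ 0.08866
  G=132: 132/255≈0.5176 > 0.04045 → ((0.5176+0.055)/1.055)^2.4 ≈ 0.23074
  B=169: 169/255≈0.6627 > 0.04045 → ((0.6627+0.055)/1.055)^2.4 ≈ 0.39676
  L2 = 0.2126×0.08866 + 0.7152×0.23074 + 0.0722×0.39676 ≈ 0.21252
Lighter = 0.21252, Darker = 0.12069
Ratio = (L_lighter + 0.05) / (L_darker + 0.05)
Ratio = (0.21252 + 0.05) / (0.12069 + 0.05) = 0.26252 / 0.17069 ≈ 1.5380
Ratio ≈ 1.54:1


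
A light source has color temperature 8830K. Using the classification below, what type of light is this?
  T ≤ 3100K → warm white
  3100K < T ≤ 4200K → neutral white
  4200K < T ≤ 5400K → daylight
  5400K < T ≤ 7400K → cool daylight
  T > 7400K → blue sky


Temperature: 8830K
8830K > 7400K → blue sky
Classification: blue sky


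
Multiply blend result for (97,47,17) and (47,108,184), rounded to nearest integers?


Multiply: C = A×B/255, rounded to nearest integer
R: 97×47/255 = 4559/255 ≈ 17.878 → 18
G: 47×108/255 = 5076/255 ≈ 19.906 → 20
B: 17×184/255 = 3128/255 ≈ 12.267 → 12
= RGB(18, 20, 12)


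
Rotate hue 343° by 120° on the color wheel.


New hue = (H + rotation) mod 360
New hue = (343 + 120) mod 360
= 463 mod 360
= 103°


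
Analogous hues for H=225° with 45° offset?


Base hue: 225°
Left analog: (225 - 45) mod 360 = 180°
Right analog: (225 + 45) mod 360 = 270°
Analogous hues = 180° and 270°


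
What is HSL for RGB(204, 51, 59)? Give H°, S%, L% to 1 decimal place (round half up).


Normalize: R'=204/255≈0.8000, G'=51/255≈0.2000, B'=59/255≈0.2314
Max=204/255, Min=51/255, Δ=Max-Min=153/255
L = (Max+Min)/2 = (204+51)/510 = 255/510 = 0.5 → L = 50.0%
L ≤ 0.5 → S = Δ/(Max+Min) = 153/(204+51) = 153/255 = 0.6 → S = 60.0%
(the 1/255 factors cancel in S and H, so raw channel differences can be used)
Max is R' → H = 60 × (((G-B)/Δ) mod 6) = 60 × (((51-59)/153) mod 6)
  (-8)/153 = -0.0522…; negative, so add 6 → 5.9477…
  H = 60 × 5.9477… = 356.862…° → H = 356.9°
= HSL(356.9°, 60.0%, 50.0%)


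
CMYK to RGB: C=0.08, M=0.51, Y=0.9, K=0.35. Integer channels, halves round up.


R = 255 × (1-C) × (1-K) = 255 × 0.92 × 0.65 = 152.49 → 152
G = 255 × (1-M) × (1-K) = 255 × 0.49 × 0.65 = 81.2175 → 81
B = 255 × (1-Y) × (1-K) = 255 × 0.10 × 0.65 = 16.575 → 17
= RGB(152, 81, 17)


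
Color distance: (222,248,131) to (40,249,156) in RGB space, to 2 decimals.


d = √[(R₁-R₂)² + (G₁-G₂)² + (B₁-B₂)²]
d = √[(222-40)² + (248-249)² + (131-156)²]
d = √[33124 + 1 + 625]
d = √33750
d ≈ 183.71


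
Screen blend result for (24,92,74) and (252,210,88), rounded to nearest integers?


Screen: C = 255 - (255-A)×(255-B)/255, rounded to nearest integer
R: 255 - (255-24)×(255-252)/255 = 255 - 693/255 ≈ 255 - 2.718 = 252.282 → 252
G: 255 - (255-92)×(255-210)/255 = 255 - 7335/255 ≈ 255 - 28.765 = 226.235 → 226
B: 255 - (255-74)×(255-88)/255 = 255 - 30227/255 ≈ 255 - 118.537 = 136.463 → 136
= RGB(252, 226, 136)


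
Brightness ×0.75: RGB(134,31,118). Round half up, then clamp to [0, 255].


Multiply each channel by 0.75, round half up, clamp to [0, 255]
R: 134×0.75 = 100.5 → round → 101
G: 31×0.75 = 23.25 → round → 23
B: 118×0.75 = 88.5 → round → 89
= RGB(101, 23, 89)


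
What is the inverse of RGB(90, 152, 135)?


Invert: (255-R, 255-G, 255-B)
R: 255-90 = 165
G: 255-152 = 103
B: 255-135 = 120
= RGB(165, 103, 120)


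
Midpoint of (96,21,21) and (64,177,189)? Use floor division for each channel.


Midpoint: each channel = ⌊(C₁+C₂)/2⌋
R: ⌊(96+64)/2⌋ = 80
G: ⌊(21+177)/2⌋ = 99
B: ⌊(21+189)/2⌋ = 105
= RGB(80, 99, 105)


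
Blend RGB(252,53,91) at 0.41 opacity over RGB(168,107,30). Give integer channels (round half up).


C = α×F + (1-α)×B, with 1-α = 0.59
R: 0.41×252 + 0.59×168 = 103.32 + 99.12 = 202.44 → 202
G: 0.41×53 + 0.59×107 = 21.73 + 63.13 = 84.86 → 85
B: 0.41×91 + 0.59×30 = 37.31 + 17.70 = 55.01 → 55
= RGB(202, 85, 55)


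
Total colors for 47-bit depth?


Colors = 2^bits = 2^47
= 140,737,488,355,328 colors


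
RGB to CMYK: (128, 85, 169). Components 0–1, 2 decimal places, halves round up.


R'=128/255≈0.5020, G'=85/255≈0.3333, B'=169/255≈0.6627
K = 1 - max(R',G',B') = 1 - 169/255 = 86/255 = 0.33725… → 0.34
(1-R'-K)/(1-K) simplifies to (max-R)/max with max = 169:
C = (169-128)/169 = 41/169 = 0.24260… → 0.24
M = (169-85)/169 = 84/169 = 0.49704… → 0.50
Y = (169-169)/169 = 0/169 = 0 → 0.00
= CMYK(0.24, 0.50, 0.00, 0.34)


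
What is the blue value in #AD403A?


Color: #AD403A
R = AD = 173
G = 40 = 64
B = 3A = 58
Blue = 58


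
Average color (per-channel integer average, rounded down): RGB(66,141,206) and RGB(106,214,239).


Midpoint: each channel = ⌊(C₁+C₂)/2⌋
R: ⌊(66+106)/2⌋ = 86
G: ⌊(141+214)/2⌋ = 177
B: ⌊(206+239)/2⌋ = 222
= RGB(86, 177, 222)


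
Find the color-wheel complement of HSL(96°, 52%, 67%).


Complement = opposite side of color wheel = hue + 180°
H' = (96 + 180) mod 360 = 276°
S and L unchanged.
= HSL(276°, 52%, 67%)


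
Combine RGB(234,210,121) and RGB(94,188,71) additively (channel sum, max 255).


Additive: each channel = min(255, C₁+C₂)
R: 234+94 = 328 → 255
G: 210+188 = 398 → 255
B: 121+71 = 192 → 192
= RGB(255, 255, 192)


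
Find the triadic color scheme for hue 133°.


Triadic: equally spaced at 120° intervals
H1 = 133°
H2 = (133 + 120) mod 360 = 253°
H3 = (133 + 240) mod 360 = 13°
Triadic = 133°, 253°, 13°


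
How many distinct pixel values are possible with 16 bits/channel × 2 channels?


Total bits = 16 bits/channel × 2 channels = 32 bits
Distinct pixel values = 2^32
= 4,294,967,296 pixel values


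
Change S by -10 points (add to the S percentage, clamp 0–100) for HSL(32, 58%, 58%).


Original S = 58%
Adjustment = -10 percentage points
New S = 58 + (-10) = 48
Clamp to [0, 100] → 48
= HSL(32°, 48%, 58%)


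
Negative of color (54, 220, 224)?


Invert: (255-R, 255-G, 255-B)
R: 255-54 = 201
G: 255-220 = 35
B: 255-224 = 31
= RGB(201, 35, 31)


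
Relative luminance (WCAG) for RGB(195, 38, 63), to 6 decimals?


Linearize each channel (sRGB transfer function): c = v/255; c_lin = c/12.92 if c ≤ 0.04045, else ((c+0.055)/1.055)^2.4
  R: 195/255 ≈ 0.764706 > 0.04045 → ((0.764706+0.055)/1.055)^2.4 ≈ 0.545724
  G: 38/255 ≈ 0.149020 > 0.04045 → ((0.149020+0.055)/1.055)^2.4 ≈ 0.019382
  B: 63/255 ≈ 0.247059 > 0.04045 → ((0.247059+0.055)/1.055)^2.4 ≈ 0.049707
R_lin = 0.545724, G_lin = 0.019382, B_lin = 0.049707
L = 0.2126×R + 0.7152×G + 0.0722×B
L = 0.2126×0.545724 + 0.7152×0.019382 + 0.0722×0.049707
L ≈ 0.133472


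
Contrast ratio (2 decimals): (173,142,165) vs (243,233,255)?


Linearize each sRGB channel c=v/255: c/12.92 if c ≤ 0.04045 else ((c+0.055)/1.055)^2.4
L = 0.2126×R_lin + 0.7152×G_lin + 0.0722×B_lin
Color 1 (173,142,165):
  R=173: 173/255≈0.6784 > 0.04045 → ((0.6784+0.055)/1.055)^2.4 ≈ 0.41789
  G=142: 142/255≈0.5569 > 0.04045 → ((0.5569+0.055)/1.055)^2.4 ≈ 0.27050
  B=165: 165/255≈0.6471 > 0.04045 → ((0.6471+0.055)/1.055)^2.4 ≈ 0.37626
  L1 = 0.2126×0.41789 + 0.7152×0.27050 + 0.0722×0.37626 ≈ 0.30947
Color 2 (243,233,255):
  R=243: 243/255≈0.9529 > 0.04045 → ((0.9529+0.055)/1.055)^2.4 ≈ 0.89627
  G=233: 233/255≈0.9137 > 0.04045 → ((0.9137+0.055)/1.055)^2.4 ≈ 0.81485
  B=255: 255/255≈1.0000 > 0.04045 → ((1.0000+0.055)/1.055)^2.4 ≈ 1.00000
  L2 = 0.2126×0.89627 + 0.7152×0.81485 + 0.0722×1.00000 ≈ 0.84553
Lighter = 0.84553, Darker = 0.30947
Ratio = (L_lighter + 0.05) / (L_darker + 0.05)
Ratio = (0.84553 + 0.05) / (0.30947 + 0.05) = 0.89553 / 0.35947 ≈ 2.4912
Ratio ≈ 2.49:1


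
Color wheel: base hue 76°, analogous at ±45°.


Base hue: 76°
Left analog: (76 - 45) mod 360 = 31°
Right analog: (76 + 45) mod 360 = 121°
Analogous hues = 31° and 121°


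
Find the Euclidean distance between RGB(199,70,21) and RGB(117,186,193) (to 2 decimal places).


d = √[(R₁-R₂)² + (G₁-G₂)² + (B₁-B₂)²]
d = √[(199-117)² + (70-186)² + (21-193)²]
d = √[6724 + 13456 + 29584]
d = √49764
d ≈ 223.08


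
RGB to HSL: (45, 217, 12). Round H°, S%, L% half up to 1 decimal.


Normalize: R'=45/255≈0.1765, G'=217/255≈0.8510, B'=12/255≈0.0471
Max=217/255, Min=12/255, Δ=Max-Min=205/255
L = (Max+Min)/2 = (217+12)/510 = 229/510 = 0.44901… → L = 44.9%
L ≤ 0.5 → S = Δ/(Max+Min) = 205/(217+12) = 205/229 = 0.89519… → S = 89.5%
(the 1/255 factors cancel in S and H, so raw channel differences can be used)
Max is G' → H = 60 × ((B-R)/Δ + 2) = 60 × ((12-45)/205 + 2)
  -33/205 + 2 = -0.1609… + 2 = 1.8390…
  H = 60 × 1.8390… = 110.341…° → H = 110.3°
= HSL(110.3°, 89.5%, 44.9%)


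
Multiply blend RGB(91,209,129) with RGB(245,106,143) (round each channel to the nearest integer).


Multiply: C = A×B/255, rounded to nearest integer
R: 91×245/255 = 22295/255 ≈ 87.431 → 87
G: 209×106/255 = 22154/255 ≈ 86.878 → 87
B: 129×143/255 = 18447/255 ≈ 72.341 → 72
= RGB(87, 87, 72)


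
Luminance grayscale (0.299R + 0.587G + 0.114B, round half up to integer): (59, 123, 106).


Gray = 0.299×R + 0.587×G + 0.114×B
Gray = 0.299×59 + 0.587×123 + 0.114×106
Gray = 17.641 + 72.201 + 12.084
Gray = 101.926 → round half up → 102
Gray = 102


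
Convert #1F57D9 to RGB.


1F → 31 (R)
57 → 87 (G)
D9 → 217 (B)
= RGB(31, 87, 217)


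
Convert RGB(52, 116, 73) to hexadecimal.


R = 52 → 34 (hex)
G = 116 → 74 (hex)
B = 73 → 49 (hex)
Hex = #347449


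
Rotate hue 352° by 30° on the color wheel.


New hue = (H + rotation) mod 360
New hue = (352 + 30) mod 360
= 382 mod 360
= 22°


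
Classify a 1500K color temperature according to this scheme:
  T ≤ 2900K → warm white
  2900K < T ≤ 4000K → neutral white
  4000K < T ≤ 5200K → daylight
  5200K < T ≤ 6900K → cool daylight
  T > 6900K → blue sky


Temperature: 1500K
1500K ≤ 2900K → warm white
Classification: warm white


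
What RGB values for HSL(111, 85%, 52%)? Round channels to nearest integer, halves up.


H=111°, S=0.85, L=0.52
C = (1-|2L-1|)×S = (1-|0.04|)×0.85 = 0.816
H' = H/60 = 111/60 ≈ 1.8500; X = C×(1-|H' mod 2 - 1|) = 0.1224
m = L - C/2 = 0.52 - 0.408 = 0.112
Sector ⌊H'⌋ = 1 → (R',G',B') = (0.1224, 0.816, 0.0)
RGB = ((R'+m)×255, (G'+m)×255, (B'+m)×255) = (59.772, 236.64, 28.56)
Round half up → RGB(60, 237, 29)


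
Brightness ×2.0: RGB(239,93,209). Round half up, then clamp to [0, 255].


Multiply each channel by 2.0, round half up, clamp to [0, 255]
R: 239×2.0 = 478 → clamp → 255
G: 93×2.0 = 186
B: 209×2.0 = 418 → clamp → 255
= RGB(255, 186, 255)


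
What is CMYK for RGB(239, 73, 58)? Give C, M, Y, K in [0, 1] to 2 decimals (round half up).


R'=239/255≈0.9373, G'=73/255≈0.2863, B'=58/255≈0.2275
K = 1 - max(R',G',B') = 1 - 239/255 = 16/255 = 0.06274… → 0.06
(1-R'-K)/(1-K) simplifies to (max-R)/max with max = 239:
C = (239-239)/239 = 0/239 = 0 → 0.00
M = (239-73)/239 = 166/239 = 0.69456… → 0.69
Y = (239-58)/239 = 181/239 = 0.75732… → 0.76
= CMYK(0.00, 0.69, 0.76, 0.06)


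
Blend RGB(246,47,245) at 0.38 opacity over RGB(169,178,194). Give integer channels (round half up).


C = α×F + (1-α)×B, with 1-α = 0.62
R: 0.38×246 + 0.62×169 = 93.48 + 104.78 = 198.26 → 198
G: 0.38×47 + 0.62×178 = 17.86 + 110.36 = 128.22 → 128
B: 0.38×245 + 0.62×194 = 93.10 + 120.28 = 213.38 → 213
= RGB(198, 128, 213)


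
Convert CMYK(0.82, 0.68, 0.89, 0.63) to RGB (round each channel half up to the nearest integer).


R = 255 × (1-C) × (1-K) = 255 × 0.18 × 0.37 = 16.983 → 17
G = 255 × (1-M) × (1-K) = 255 × 0.32 × 0.37 = 30.192 → 30
B = 255 × (1-Y) × (1-K) = 255 × 0.11 × 0.37 = 10.3785 → 10
= RGB(17, 30, 10)


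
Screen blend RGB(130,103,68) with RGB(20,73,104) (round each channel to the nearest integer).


Screen: C = 255 - (255-A)×(255-B)/255, rounded to nearest integer
R: 255 - (255-130)×(255-20)/255 = 255 - 29375/255 ≈ 255 - 115.196 = 139.804 → 140
G: 255 - (255-103)×(255-73)/255 = 255 - 27664/255 ≈ 255 - 108.486 = 146.514 → 147
B: 255 - (255-68)×(255-104)/255 = 255 - 28237/255 ≈ 255 - 110.733 = 144.267 → 144
= RGB(140, 147, 144)


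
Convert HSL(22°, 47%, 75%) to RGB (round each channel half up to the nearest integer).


H=22°, S=0.47, L=0.75
C = (1-|2L-1|)×S = (1-|0.50|)×0.47 = 0.235
H' = H/60 = 22/60 ≈ 0.3667; X = C×(1-|H' mod 2 - 1|) ≈ 0.0862
m = L - C/2 = 0.75 - 0.1175 = 0.6325
Sector ⌊H'⌋ = 0 → (R',G',B') = (0.235, ≈0.0862, 0.0)
RGB = ((R'+m)×255, (G'+m)×255, (B'+m)×255) = (221.2125, 183.26, 161.2875)
Round half up → RGB(221, 183, 161)


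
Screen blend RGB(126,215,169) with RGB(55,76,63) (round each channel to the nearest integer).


Screen: C = 255 - (255-A)×(255-B)/255, rounded to nearest integer
R: 255 - (255-126)×(255-55)/255 = 255 - 25800/255 ≈ 255 - 101.176 = 153.824 → 154
G: 255 - (255-215)×(255-76)/255 = 255 - 7160/255 ≈ 255 - 28.078 = 226.922 → 227
B: 255 - (255-169)×(255-63)/255 = 255 - 16512/255 ≈ 255 - 64.753 = 190.247 → 190
= RGB(154, 227, 190)


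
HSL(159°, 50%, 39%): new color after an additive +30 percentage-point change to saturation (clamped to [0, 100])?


Original S = 50%
Adjustment = +30 percentage points
New S = 50 + (30) = 80
Clamp to [0, 100] → 80
= HSL(159°, 80%, 39%)


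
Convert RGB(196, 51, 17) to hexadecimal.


R = 196 → C4 (hex)
G = 51 → 33 (hex)
B = 17 → 11 (hex)
Hex = #C43311


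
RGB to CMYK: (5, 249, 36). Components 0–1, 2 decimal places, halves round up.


R'=5/255≈0.0196, G'=249/255≈0.9765, B'=36/255≈0.1412
K = 1 - max(R',G',B') = 1 - 249/255 = 6/255 = 0.02352… → 0.02
(1-R'-K)/(1-K) simplifies to (max-R)/max with max = 249:
C = (249-5)/249 = 244/249 = 0.97991… → 0.98
M = (249-249)/249 = 0/249 = 0 → 0.00
Y = (249-36)/249 = 213/249 = 0.85542… → 0.86
= CMYK(0.98, 0.00, 0.86, 0.02)


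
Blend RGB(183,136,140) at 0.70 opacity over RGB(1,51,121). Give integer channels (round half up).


C = α×F + (1-α)×B, with 1-α = 0.30
R: 0.70×183 + 0.30×1 = 128.10 + 0.30 = 128.40 → 128
G: 0.70×136 + 0.30×51 = 95.20 + 15.30 = 110.50 → 111
B: 0.70×140 + 0.30×121 = 98.00 + 36.30 = 134.30 → 134
= RGB(128, 111, 134)


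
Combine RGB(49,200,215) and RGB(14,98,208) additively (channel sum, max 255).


Additive: each channel = min(255, C₁+C₂)
R: 49+14 = 63 → 63
G: 200+98 = 298 → 255
B: 215+208 = 423 → 255
= RGB(63, 255, 255)


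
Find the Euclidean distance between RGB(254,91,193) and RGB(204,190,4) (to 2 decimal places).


d = √[(R₁-R₂)² + (G₁-G₂)² + (B₁-B₂)²]
d = √[(254-204)² + (91-190)² + (193-4)²]
d = √[2500 + 9801 + 35721]
d = √48022
d ≈ 219.14


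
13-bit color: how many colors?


Colors = 2^bits = 2^13
= 8,192 colors


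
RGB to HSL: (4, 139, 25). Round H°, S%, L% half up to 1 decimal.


Normalize: R'=4/255≈0.0157, G'=139/255≈0.5451, B'=25/255≈0.0980
Max=139/255, Min=4/255, Δ=Max-Min=135/255
L = (Max+Min)/2 = (139+4)/510 = 143/510 = 0.28039… → L = 28.0%
L ≤ 0.5 → S = Δ/(Max+Min) = 135/(139+4) = 135/143 = 0.94405… → S = 94.4%
(the 1/255 factors cancel in S and H, so raw channel differences can be used)
Max is G' → H = 60 × ((B-R)/Δ + 2) = 60 × ((25-4)/135 + 2)
  21/135 + 2 = 0.1555… + 2 = 2.1555…
  H = 60 × 2.1555… = 129.333…° → H = 129.3°
= HSL(129.3°, 94.4%, 28.0%)


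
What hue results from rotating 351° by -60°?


New hue = (H + rotation) mod 360
New hue = (351 -60) mod 360
= 291 mod 360
= 291°


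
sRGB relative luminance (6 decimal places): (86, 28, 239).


Linearize each channel (sRGB transfer function): c = v/255; c_lin = c/12.92 if c ≤ 0.04045, else ((c+0.055)/1.055)^2.4
  R: 86/255 ≈ 0.337255 > 0.04045 → ((0.337255+0.055)/1.055)^2.4 ≈ 0.093059
  G: 28/255 ≈ 0.109804 > 0.04045 → ((0.109804+0.055)/1.055)^2.4 ≈ 0.011612
  B: 239/255 ≈ 0.937255 > 0.04045 → ((0.937255+0.055)/1.055)^2.4 ≈ 0.863157
R_lin = 0.093059, G_lin = 0.011612, B_lin = 0.863157
L = 0.2126×R + 0.7152×G + 0.0722×B
L = 0.2126×0.093059 + 0.7152×0.011612 + 0.0722×0.863157
L ≈ 0.090409


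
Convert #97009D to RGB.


97 → 151 (R)
00 → 0 (G)
9D → 157 (B)
= RGB(151, 0, 157)


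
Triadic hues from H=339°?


Triadic: equally spaced at 120° intervals
H1 = 339°
H2 = (339 + 120) mod 360 = 99°
H3 = (339 + 240) mod 360 = 219°
Triadic = 339°, 99°, 219°


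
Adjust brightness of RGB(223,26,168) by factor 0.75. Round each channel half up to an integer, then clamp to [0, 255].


Multiply each channel by 0.75, round half up, clamp to [0, 255]
R: 223×0.75 = 167.25 → round → 167
G: 26×0.75 = 19.5 → round → 20
B: 168×0.75 = 126
= RGB(167, 20, 126)


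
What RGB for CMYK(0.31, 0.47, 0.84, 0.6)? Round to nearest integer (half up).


R = 255 × (1-C) × (1-K) = 255 × 0.69 × 0.40 = 70.38 → 70
G = 255 × (1-M) × (1-K) = 255 × 0.53 × 0.40 = 54.06 → 54
B = 255 × (1-Y) × (1-K) = 255 × 0.16 × 0.40 = 16.32 → 16
= RGB(70, 54, 16)


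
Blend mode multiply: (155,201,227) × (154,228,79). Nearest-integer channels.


Multiply: C = A×B/255, rounded to nearest integer
R: 155×154/255 = 23870/255 ≈ 93.608 → 94
G: 201×228/255 = 45828/255 ≈ 179.718 → 180
B: 227×79/255 = 17933/255 ≈ 70.325 → 70
= RGB(94, 180, 70)


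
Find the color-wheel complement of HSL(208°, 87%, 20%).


Complement = opposite side of color wheel = hue + 180°
H' = (208 + 180) mod 360 = 28°
S and L unchanged.
= HSL(28°, 87%, 20%)


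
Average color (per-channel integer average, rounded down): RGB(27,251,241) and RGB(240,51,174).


Midpoint: each channel = ⌊(C₁+C₂)/2⌋
R: ⌊(27+240)/2⌋ = 133
G: ⌊(251+51)/2⌋ = 151
B: ⌊(241+174)/2⌋ = 207
= RGB(133, 151, 207)


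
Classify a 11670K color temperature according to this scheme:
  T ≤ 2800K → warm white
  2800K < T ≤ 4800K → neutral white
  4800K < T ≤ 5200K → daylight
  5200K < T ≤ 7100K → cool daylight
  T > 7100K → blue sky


Temperature: 11670K
11670K > 7100K → blue sky
Classification: blue sky


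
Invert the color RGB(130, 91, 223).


Invert: (255-R, 255-G, 255-B)
R: 255-130 = 125
G: 255-91 = 164
B: 255-223 = 32
= RGB(125, 164, 32)


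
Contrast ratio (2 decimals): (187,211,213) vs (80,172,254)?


Linearize each sRGB channel c=v/255: c/12.92 if c ≤ 0.04045 else ((c+0.055)/1.055)^2.4
L = 0.2126×R_lin + 0.7152×G_lin + 0.0722×B_lin
Color 1 (187,211,213):
  R=187: 187/255≈0.7333 > 0.04045 → ((0.7333+0.055)/1.055)^2.4 ≈ 0.49693
  G=211: 211/255≈0.8275 > 0.04045 → ((0.8275+0.055)/1.055)^2.4 ≈ 0.65141
  B=213: 213/255≈0.8353 > 0.04045 → ((0.8353+0.055)/1.055)^2.4 ≈ 0.66539
  L1 = 0.2126×0.49693 + 0.7152×0.65141 + 0.0722×0.66539 ≈ 0.61957
Color 2 (80,172,254):
  R=80: 80/255≈0.3137 > 0.04045 → ((0.3137+0.055)/1.055)^2.4 ≈ 0.08022
  G=172: 172/255≈0.6745 > 0.04045 → ((0.6745+0.055)/1.055)^2.4 ≈ 0.41254
  B=254: 254/255≈0.9961 > 0.04045 → ((0.9961+0.055)/1.055)^2.4 ≈ 0.99110
  L2 = 0.2126×0.08022 + 0.7152×0.41254 + 0.0722×0.99110 ≈ 0.38366
Lighter = 0.61957, Darker = 0.38366
Ratio = (L_lighter + 0.05) / (L_darker + 0.05)
Ratio = (0.61957 + 0.05) / (0.38366 + 0.05) = 0.66957 / 0.43366 ≈ 1.5440
Ratio ≈ 1.54:1
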